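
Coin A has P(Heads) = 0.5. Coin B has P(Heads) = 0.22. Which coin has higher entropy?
A

For binary distributions, entropy is maximized at p=0.5 and decreases as p moves toward 0 or 1.

H(A) = H(0.5) = 1.0000 bits
H(B) = H(0.22) = 0.7602 bits

Distribution A (p=0.5) is closer to uniform (p=0.5), so it has higher entropy.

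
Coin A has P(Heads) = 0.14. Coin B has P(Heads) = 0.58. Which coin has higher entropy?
B

For binary distributions, entropy is maximized at p=0.5 and decreases as p moves toward 0 or 1.

H(A) = H(0.14) = 0.5842 bits
H(B) = H(0.58) = 0.9815 bits

Distribution B (p=0.58) is closer to uniform (p=0.5), so it has higher entropy.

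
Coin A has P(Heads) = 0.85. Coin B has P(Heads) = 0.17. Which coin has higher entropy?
B

For binary distributions, entropy is maximized at p=0.5 and decreases as p moves toward 0 or 1.

H(A) = H(0.85) = 0.6098 bits
H(B) = H(0.17) = 0.6577 bits

Distribution B (p=0.17) is closer to uniform (p=0.5), so it has higher entropy.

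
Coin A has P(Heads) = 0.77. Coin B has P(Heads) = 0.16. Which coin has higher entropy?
A

For binary distributions, entropy is maximized at p=0.5 and decreases as p moves toward 0 or 1.

H(A) = H(0.77) = 0.7780 bits
H(B) = H(0.16) = 0.6343 bits

Distribution A (p=0.77) is closer to uniform (p=0.5), so it has higher entropy.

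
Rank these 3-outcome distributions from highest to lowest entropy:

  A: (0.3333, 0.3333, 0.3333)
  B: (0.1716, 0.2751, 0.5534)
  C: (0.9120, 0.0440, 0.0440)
A > B > C

Key insight: Entropy is maximized by uniform distributions and minimized by concentrated distributions.

- Uniform distributions have maximum entropy log₂(3) = 1.5850 bits
- The more "peaked" or concentrated a distribution, the lower its entropy

Entropies:
  H(A) = 1.5850 bits
  H(B) = 1.4209 bits
  H(C) = 0.5178 bits

Ranking: A > B > C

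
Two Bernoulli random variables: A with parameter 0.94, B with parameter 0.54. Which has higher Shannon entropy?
B

For binary distributions, entropy is maximized at p=0.5 and decreases as p moves toward 0 or 1.

H(A) = H(0.94) = 0.3274 bits
H(B) = H(0.54) = 0.9954 bits

Distribution B (p=0.54) is closer to uniform (p=0.5), so it has higher entropy.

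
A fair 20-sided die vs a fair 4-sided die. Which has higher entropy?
20-sided die

Both are uniform distributions; for uniform over n outcomes, H = log₂(n). H(20-sided) = log₂(20) = 4.322 bits and H(4-sided) = log₂(4) = 2.000 bits. More outcomes in a uniform distribution means higher entropy.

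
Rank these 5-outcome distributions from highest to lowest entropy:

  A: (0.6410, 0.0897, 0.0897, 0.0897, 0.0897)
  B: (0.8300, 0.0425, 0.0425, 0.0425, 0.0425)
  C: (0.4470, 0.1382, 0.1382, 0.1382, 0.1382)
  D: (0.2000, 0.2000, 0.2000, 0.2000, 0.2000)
D > C > A > B

Key insight: Entropy is maximized by uniform distributions and minimized by concentrated distributions.

Entropies:
  H(A) = 1.6598 bits
  H(B) = 0.9977 bits
  H(C) = 2.0979 bits
  H(D) = 2.3219 bits

Ranking: D > C > A > B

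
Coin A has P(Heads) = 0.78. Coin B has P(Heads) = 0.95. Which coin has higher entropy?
A

For binary distributions, entropy is maximized at p=0.5 and decreases as p moves toward 0 or 1.

H(A) = H(0.78) = 0.7602 bits
H(B) = H(0.95) = 0.2864 bits

Distribution A (p=0.78) is closer to uniform (p=0.5), so it has higher entropy.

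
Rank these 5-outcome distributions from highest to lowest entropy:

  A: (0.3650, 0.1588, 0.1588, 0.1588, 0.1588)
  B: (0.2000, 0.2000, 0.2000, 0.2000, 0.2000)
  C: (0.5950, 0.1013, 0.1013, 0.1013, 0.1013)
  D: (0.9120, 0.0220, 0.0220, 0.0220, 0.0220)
B > A > C > D

Key insight: Entropy is maximized by uniform distributions and minimized by concentrated distributions.

Entropies:
  H(A) = 2.2168 bits
  H(B) = 2.3219 bits
  H(C) = 1.7838 bits
  H(D) = 0.6058 bits

Ranking: B > A > C > D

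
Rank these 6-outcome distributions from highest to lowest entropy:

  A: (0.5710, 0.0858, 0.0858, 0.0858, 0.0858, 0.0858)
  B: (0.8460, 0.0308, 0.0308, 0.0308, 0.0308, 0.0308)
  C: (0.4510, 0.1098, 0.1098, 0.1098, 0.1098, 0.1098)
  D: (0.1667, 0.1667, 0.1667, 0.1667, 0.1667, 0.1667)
D > C > A > B

Key insight: Entropy is maximized by uniform distributions and minimized by concentrated distributions.

Entropies:
  H(A) = 1.9815 bits
  H(B) = 0.9773 bits
  H(C) = 2.2678 bits
  H(D) = 2.5850 bits

Ranking: D > C > A > B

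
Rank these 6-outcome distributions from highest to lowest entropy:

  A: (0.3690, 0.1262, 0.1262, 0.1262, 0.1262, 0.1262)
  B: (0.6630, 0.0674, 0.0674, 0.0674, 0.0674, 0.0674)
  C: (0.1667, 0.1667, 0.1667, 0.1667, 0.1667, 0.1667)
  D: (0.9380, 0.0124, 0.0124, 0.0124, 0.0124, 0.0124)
C > A > B > D

Key insight: Entropy is maximized by uniform distributions and minimized by concentrated distributions.

Entropies:
  H(A) = 2.4150 bits
  H(B) = 1.7044 bits
  H(C) = 2.5850 bits
  H(D) = 0.4793 bits

Ranking: C > A > B > D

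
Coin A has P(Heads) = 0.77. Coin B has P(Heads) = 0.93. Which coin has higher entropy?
A

For binary distributions, entropy is maximized at p=0.5 and decreases as p moves toward 0 or 1.

H(A) = H(0.77) = 0.7780 bits
H(B) = H(0.93) = 0.3659 bits

Distribution A (p=0.77) is closer to uniform (p=0.5), so it has higher entropy.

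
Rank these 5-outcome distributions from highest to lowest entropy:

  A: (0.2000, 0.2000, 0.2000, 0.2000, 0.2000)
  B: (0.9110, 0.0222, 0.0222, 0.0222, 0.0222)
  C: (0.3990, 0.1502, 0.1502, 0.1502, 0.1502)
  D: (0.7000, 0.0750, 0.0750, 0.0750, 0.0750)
A > C > D > B

Key insight: Entropy is maximized by uniform distributions and minimized by concentrated distributions.

Entropies:
  H(A) = 2.3219 bits
  H(B) = 0.6111 bits
  H(C) = 2.1724 bits
  H(D) = 1.4813 bits

Ranking: A > C > D > B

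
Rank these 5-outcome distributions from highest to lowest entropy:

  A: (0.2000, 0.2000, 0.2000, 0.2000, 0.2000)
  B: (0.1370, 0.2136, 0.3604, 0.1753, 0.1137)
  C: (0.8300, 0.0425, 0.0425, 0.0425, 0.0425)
A > B > C

Key insight: Entropy is maximized by uniform distributions and minimized by concentrated distributions.

- Uniform distributions have maximum entropy log₂(5) = 2.3219 bits
- The more "peaked" or concentrated a distribution, the lower its entropy

Entropies:
  H(A) = 2.3219 bits
  H(B) = 2.1962 bits
  H(C) = 0.9977 bits

Ranking: A > B > C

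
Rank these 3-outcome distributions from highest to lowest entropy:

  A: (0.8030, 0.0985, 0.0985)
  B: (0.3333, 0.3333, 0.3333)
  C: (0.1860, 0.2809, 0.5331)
B > C > A

Key insight: Entropy is maximized by uniform distributions and minimized by concentrated distributions.

- Uniform distributions have maximum entropy log₂(3) = 1.5850 bits
- The more "peaked" or concentrated a distribution, the lower its entropy

Entropies:
  H(A) = 0.9129 bits
  H(B) = 1.5850 bits
  H(C) = 1.4497 bits

Ranking: B > C > A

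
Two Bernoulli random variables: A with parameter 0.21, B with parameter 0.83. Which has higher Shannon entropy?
A

For binary distributions, entropy is maximized at p=0.5 and decreases as p moves toward 0 or 1.

H(A) = H(0.21) = 0.7415 bits
H(B) = H(0.83) = 0.6577 bits

Distribution A (p=0.21) is closer to uniform (p=0.5), so it has higher entropy.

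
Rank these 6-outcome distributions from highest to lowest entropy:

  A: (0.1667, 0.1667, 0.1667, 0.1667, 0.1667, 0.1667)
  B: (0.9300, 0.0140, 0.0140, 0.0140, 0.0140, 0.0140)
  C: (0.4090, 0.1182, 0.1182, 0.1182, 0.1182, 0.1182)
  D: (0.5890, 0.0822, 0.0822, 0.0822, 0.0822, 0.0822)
A > C > D > B

Key insight: Entropy is maximized by uniform distributions and minimized by concentrated distributions.

Entropies:
  H(A) = 2.5850 bits
  H(B) = 0.5285 bits
  H(C) = 2.3482 bits
  H(D) = 1.9313 bits

Ranking: A > C > D > B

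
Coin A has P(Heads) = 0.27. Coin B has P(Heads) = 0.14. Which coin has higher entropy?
A

For binary distributions, entropy is maximized at p=0.5 and decreases as p moves toward 0 or 1.

H(A) = H(0.27) = 0.8415 bits
H(B) = H(0.14) = 0.5842 bits

Distribution A (p=0.27) is closer to uniform (p=0.5), so it has higher entropy.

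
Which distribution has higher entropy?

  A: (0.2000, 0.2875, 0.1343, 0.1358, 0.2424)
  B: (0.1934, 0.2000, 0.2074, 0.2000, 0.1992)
B

Both distributions are close to uniform, making this a harder comparison.

H(A) = 2.2572 bits
H(B) = 2.3216 bits

The distribution closer to uniform has higher entropy.
Answer: B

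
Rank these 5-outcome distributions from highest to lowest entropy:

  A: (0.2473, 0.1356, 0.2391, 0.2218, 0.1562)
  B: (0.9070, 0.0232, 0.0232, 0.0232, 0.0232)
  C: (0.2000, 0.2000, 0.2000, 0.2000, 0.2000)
C > A > B

Key insight: Entropy is maximized by uniform distributions and minimized by concentrated distributions.

- Uniform distributions have maximum entropy log₂(5) = 2.3219 bits
- The more "peaked" or concentrated a distribution, the lower its entropy

Entropies:
  H(A) = 2.2832 bits
  H(B) = 0.6324 bits
  H(C) = 2.3219 bits

Ranking: C > A > B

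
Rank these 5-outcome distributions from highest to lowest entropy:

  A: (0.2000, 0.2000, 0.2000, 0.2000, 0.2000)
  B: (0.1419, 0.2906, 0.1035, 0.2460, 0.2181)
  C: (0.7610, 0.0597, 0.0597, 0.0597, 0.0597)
A > B > C

Key insight: Entropy is maximized by uniform distributions and minimized by concentrated distributions.

- Uniform distributions have maximum entropy log₂(5) = 2.3219 bits
- The more "peaked" or concentrated a distribution, the lower its entropy

Entropies:
  H(A) = 2.3219 bits
  H(B) = 2.2333 bits
  H(C) = 1.2714 bits

Ranking: A > B > C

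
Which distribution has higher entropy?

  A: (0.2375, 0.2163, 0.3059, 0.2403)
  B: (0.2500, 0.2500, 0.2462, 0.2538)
B

Both distributions are close to uniform, making this a harder comparison.

H(A) = 1.9874 bits
H(B) = 1.9999 bits

The distribution closer to uniform has higher entropy.
Answer: B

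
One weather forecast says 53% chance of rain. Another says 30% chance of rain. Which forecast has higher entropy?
53% forecast

Treat each forecast as a Bernoulli distribution. Binary entropy is maximized at p=0.5 and falls off symmetrically toward 0 or 1. The 53% forecast is closer to 50%, so it is more uncertain. H(53%) ≈ 0.997 bits, H(30%) ≈ 0.881 bits.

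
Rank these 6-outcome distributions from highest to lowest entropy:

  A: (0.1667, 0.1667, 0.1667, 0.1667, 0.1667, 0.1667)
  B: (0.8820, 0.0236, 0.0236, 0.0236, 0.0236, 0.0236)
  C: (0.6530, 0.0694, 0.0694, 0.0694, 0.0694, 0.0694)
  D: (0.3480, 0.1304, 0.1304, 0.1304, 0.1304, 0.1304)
A > D > C > B

Key insight: Entropy is maximized by uniform distributions and minimized by concentrated distributions.

Entropies:
  H(A) = 2.5850 bits
  H(B) = 0.7976 bits
  H(C) = 1.7371 bits
  H(D) = 2.4462 bits

Ranking: A > D > C > B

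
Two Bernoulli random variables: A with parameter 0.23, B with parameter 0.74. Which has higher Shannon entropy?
B

For binary distributions, entropy is maximized at p=0.5 and decreases as p moves toward 0 or 1.

H(A) = H(0.23) = 0.7780 bits
H(B) = H(0.74) = 0.8267 bits

Distribution B (p=0.74) is closer to uniform (p=0.5), so it has higher entropy.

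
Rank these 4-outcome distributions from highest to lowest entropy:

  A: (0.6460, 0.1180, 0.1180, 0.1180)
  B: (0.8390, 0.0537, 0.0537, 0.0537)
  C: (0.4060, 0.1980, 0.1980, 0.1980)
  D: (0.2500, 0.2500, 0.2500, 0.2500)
D > C > A > B

Key insight: Entropy is maximized by uniform distributions and minimized by concentrated distributions.

Entropies:
  H(A) = 1.4987 bits
  H(B) = 0.8919 bits
  H(C) = 1.9158 bits
  H(D) = 2.0000 bits

Ranking: D > C > A > B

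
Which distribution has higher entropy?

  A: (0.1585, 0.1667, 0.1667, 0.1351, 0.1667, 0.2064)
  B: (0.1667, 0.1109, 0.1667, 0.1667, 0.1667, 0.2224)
A

Both distributions are close to uniform, making this a harder comparison.

H(A) = 2.5737 bits
H(B) = 2.5575 bits

The distribution closer to uniform has higher entropy.
Answer: A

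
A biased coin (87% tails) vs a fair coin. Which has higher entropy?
Fair coin

The fair coin is uniform (p=0.5), maximizing binary entropy at 1 bit. The biased coin has H(0.87) ≈ 0.557 bits — its outcome is more predictable, so its entropy is lower.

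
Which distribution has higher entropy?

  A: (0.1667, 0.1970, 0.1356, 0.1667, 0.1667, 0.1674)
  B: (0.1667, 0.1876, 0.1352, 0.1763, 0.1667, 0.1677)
B

Both distributions are close to uniform, making this a harder comparison.

H(A) = 2.5768 bits
H(B) = 2.5782 bits

The distribution closer to uniform has higher entropy.
Answer: B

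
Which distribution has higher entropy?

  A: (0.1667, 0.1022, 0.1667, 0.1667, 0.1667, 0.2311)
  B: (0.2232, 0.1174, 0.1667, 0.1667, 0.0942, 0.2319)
A

Both distributions are close to uniform, making this a harder comparison.

H(A) = 2.5481 bits
H(B) = 2.5173 bits

The distribution closer to uniform has higher entropy.
Answer: A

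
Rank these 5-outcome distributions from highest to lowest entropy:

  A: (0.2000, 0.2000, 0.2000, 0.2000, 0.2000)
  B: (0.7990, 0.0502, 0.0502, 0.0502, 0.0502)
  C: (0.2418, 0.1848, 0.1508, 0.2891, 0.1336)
A > C > B

Key insight: Entropy is maximized by uniform distributions and minimized by concentrated distributions.

- Uniform distributions have maximum entropy log₂(5) = 2.3219 bits
- The more "peaked" or concentrated a distribution, the lower its entropy

Entropies:
  H(A) = 2.3219 bits
  H(B) = 1.1259 bits
  H(C) = 2.2624 bits

Ranking: A > C > B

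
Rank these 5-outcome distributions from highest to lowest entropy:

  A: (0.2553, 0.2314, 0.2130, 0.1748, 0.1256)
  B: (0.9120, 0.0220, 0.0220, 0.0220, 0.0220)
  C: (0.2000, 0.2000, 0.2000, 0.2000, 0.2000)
C > A > B

Key insight: Entropy is maximized by uniform distributions and minimized by concentrated distributions.

- Uniform distributions have maximum entropy log₂(5) = 2.3219 bits
- The more "peaked" or concentrated a distribution, the lower its entropy

Entropies:
  H(A) = 2.2824 bits
  H(B) = 0.6058 bits
  H(C) = 2.3219 bits

Ranking: C > A > B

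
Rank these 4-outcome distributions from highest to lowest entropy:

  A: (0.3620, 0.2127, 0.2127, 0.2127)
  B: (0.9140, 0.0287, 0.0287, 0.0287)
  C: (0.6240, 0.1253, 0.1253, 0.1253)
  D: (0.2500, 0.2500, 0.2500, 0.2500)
D > A > C > B

Key insight: Entropy is maximized by uniform distributions and minimized by concentrated distributions.

Entropies:
  H(A) = 1.9555 bits
  H(B) = 0.5593 bits
  H(C) = 1.5511 bits
  H(D) = 2.0000 bits

Ranking: D > A > C > B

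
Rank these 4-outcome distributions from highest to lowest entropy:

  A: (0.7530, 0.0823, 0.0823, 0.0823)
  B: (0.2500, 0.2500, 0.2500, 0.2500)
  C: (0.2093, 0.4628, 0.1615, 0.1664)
B > C > A

Key insight: Entropy is maximized by uniform distributions and minimized by concentrated distributions.

- Uniform distributions have maximum entropy log₂(4) = 2.0000 bits
- The more "peaked" or concentrated a distribution, the lower its entropy

Entropies:
  H(A) = 1.1980 bits
  H(B) = 2.0000 bits
  H(C) = 1.8421 bits

Ranking: B > C > A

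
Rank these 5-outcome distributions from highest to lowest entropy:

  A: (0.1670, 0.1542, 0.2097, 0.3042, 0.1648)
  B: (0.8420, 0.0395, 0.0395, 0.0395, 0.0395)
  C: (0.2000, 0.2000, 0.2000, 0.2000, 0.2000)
C > A > B

Key insight: Entropy is maximized by uniform distributions and minimized by concentrated distributions.

- Uniform distributions have maximum entropy log₂(5) = 2.3219 bits
- The more "peaked" or concentrated a distribution, the lower its entropy

Entropies:
  H(A) = 2.2707 bits
  H(B) = 0.9455 bits
  H(C) = 2.3219 bits

Ranking: C > A > B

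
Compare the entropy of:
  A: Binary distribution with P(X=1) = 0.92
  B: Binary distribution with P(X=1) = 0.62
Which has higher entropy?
B

For binary distributions, entropy is maximized at p=0.5 and decreases as p moves toward 0 or 1.

H(A) = H(0.92) = 0.4022 bits
H(B) = H(0.62) = 0.9580 bits

Distribution B (p=0.62) is closer to uniform (p=0.5), so it has higher entropy.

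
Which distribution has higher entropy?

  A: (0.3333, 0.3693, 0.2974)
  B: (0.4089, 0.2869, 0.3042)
A

Both distributions are close to uniform, making this a harder comparison.

H(A) = 1.5794 bits
H(B) = 1.5666 bits

The distribution closer to uniform has higher entropy.
Answer: A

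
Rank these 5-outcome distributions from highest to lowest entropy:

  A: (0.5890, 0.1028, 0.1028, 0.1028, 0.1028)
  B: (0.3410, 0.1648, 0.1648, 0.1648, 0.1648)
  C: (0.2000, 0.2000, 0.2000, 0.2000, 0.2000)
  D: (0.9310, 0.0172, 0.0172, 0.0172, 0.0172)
C > B > A > D

Key insight: Entropy is maximized by uniform distributions and minimized by concentrated distributions.

Entropies:
  H(A) = 1.7990 bits
  H(B) = 2.2438 bits
  H(C) = 2.3219 bits
  H(D) = 0.5002 bits

Ranking: C > B > A > D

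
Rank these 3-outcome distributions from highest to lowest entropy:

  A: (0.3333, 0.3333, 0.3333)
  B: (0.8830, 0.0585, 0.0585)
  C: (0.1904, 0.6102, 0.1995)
A > C > B

Key insight: Entropy is maximized by uniform distributions and minimized by concentrated distributions.

- Uniform distributions have maximum entropy log₂(3) = 1.5850 bits
- The more "peaked" or concentrated a distribution, the lower its entropy

Entropies:
  H(A) = 1.5850 bits
  H(B) = 0.6377 bits
  H(C) = 1.3544 bits

Ranking: A > C > B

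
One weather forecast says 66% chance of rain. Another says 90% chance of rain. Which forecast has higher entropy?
66% forecast

Treat each forecast as a Bernoulli distribution. Binary entropy is maximized at p=0.5 and falls off symmetrically toward 0 or 1. The 66% forecast is closer to 50%, so it is more uncertain. H(66%) ≈ 0.925 bits, H(90%) ≈ 0.469 bits.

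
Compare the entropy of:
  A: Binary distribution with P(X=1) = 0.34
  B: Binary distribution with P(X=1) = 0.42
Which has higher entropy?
B

For binary distributions, entropy is maximized at p=0.5 and decreases as p moves toward 0 or 1.

H(A) = H(0.34) = 0.9248 bits
H(B) = H(0.42) = 0.9815 bits

Distribution B (p=0.42) is closer to uniform (p=0.5), so it has higher entropy.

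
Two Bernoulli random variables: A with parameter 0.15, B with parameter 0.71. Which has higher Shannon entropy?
B

For binary distributions, entropy is maximized at p=0.5 and decreases as p moves toward 0 or 1.

H(A) = H(0.15) = 0.6098 bits
H(B) = H(0.71) = 0.8687 bits

Distribution B (p=0.71) is closer to uniform (p=0.5), so it has higher entropy.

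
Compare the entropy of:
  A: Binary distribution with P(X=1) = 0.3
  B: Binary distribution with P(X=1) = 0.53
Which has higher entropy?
B

For binary distributions, entropy is maximized at p=0.5 and decreases as p moves toward 0 or 1.

H(A) = H(0.3) = 0.8813 bits
H(B) = H(0.53) = 0.9974 bits

Distribution B (p=0.53) is closer to uniform (p=0.5), so it has higher entropy.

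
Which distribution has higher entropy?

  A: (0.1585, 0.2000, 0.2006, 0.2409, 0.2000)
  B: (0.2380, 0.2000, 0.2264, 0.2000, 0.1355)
A

Both distributions are close to uniform, making this a harder comparison.

H(A) = 2.3096 bits
H(B) = 2.2977 bits

The distribution closer to uniform has higher entropy.
Answer: A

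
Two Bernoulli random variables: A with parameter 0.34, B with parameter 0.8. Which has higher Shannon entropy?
A

For binary distributions, entropy is maximized at p=0.5 and decreases as p moves toward 0 or 1.

H(A) = H(0.34) = 0.9248 bits
H(B) = H(0.8) = 0.7219 bits

Distribution A (p=0.34) is closer to uniform (p=0.5), so it has higher entropy.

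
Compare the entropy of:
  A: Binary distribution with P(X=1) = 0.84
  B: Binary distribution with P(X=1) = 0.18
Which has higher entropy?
B

For binary distributions, entropy is maximized at p=0.5 and decreases as p moves toward 0 or 1.

H(A) = H(0.84) = 0.6343 bits
H(B) = H(0.18) = 0.6801 bits

Distribution B (p=0.18) is closer to uniform (p=0.5), so it has higher entropy.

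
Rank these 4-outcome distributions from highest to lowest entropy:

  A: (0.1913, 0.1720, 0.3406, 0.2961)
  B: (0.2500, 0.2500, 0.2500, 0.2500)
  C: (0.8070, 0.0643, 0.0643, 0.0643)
B > A > C

Key insight: Entropy is maximized by uniform distributions and minimized by concentrated distributions.

- Uniform distributions have maximum entropy log₂(4) = 2.0000 bits
- The more "peaked" or concentrated a distribution, the lower its entropy

Entropies:
  H(A) = 1.9424 bits
  H(B) = 2.0000 bits
  H(C) = 1.0136 bits

Ranking: B > A > C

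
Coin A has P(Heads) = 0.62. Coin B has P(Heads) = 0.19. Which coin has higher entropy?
A

For binary distributions, entropy is maximized at p=0.5 and decreases as p moves toward 0 or 1.

H(A) = H(0.62) = 0.9580 bits
H(B) = H(0.19) = 0.7015 bits

Distribution A (p=0.62) is closer to uniform (p=0.5), so it has higher entropy.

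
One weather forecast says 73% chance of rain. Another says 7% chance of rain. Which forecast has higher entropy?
73% forecast

Treat each forecast as a Bernoulli distribution. Binary entropy is maximized at p=0.5 and falls off symmetrically toward 0 or 1. The 73% forecast is closer to 50%, so it is more uncertain. H(73%) ≈ 0.841 bits, H(7%) ≈ 0.366 bits.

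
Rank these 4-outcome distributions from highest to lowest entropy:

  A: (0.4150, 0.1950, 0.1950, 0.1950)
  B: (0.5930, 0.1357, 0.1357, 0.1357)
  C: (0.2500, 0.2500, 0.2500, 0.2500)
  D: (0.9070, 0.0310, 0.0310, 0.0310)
C > A > B > D

Key insight: Entropy is maximized by uniform distributions and minimized by concentrated distributions.

Entropies:
  H(A) = 1.9063 bits
  H(B) = 1.6200 bits
  H(C) = 2.0000 bits
  H(D) = 0.5938 bits

Ranking: C > A > B > D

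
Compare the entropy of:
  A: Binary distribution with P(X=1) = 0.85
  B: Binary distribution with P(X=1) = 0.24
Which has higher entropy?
B

For binary distributions, entropy is maximized at p=0.5 and decreases as p moves toward 0 or 1.

H(A) = H(0.85) = 0.6098 bits
H(B) = H(0.24) = 0.7950 bits

Distribution B (p=0.24) is closer to uniform (p=0.5), so it has higher entropy.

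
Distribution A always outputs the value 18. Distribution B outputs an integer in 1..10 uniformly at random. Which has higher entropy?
B

A is deterministic, so H(A) = 0. B is uniform over 10 outcomes, so H(B) = log₂(10) = 3.322 bits. Any distribution with genuine randomness has higher entropy than a deterministic one.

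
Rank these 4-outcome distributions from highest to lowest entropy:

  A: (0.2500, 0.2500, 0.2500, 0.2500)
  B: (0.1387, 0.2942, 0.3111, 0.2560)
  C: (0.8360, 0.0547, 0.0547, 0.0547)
A > B > C

Key insight: Entropy is maximized by uniform distributions and minimized by concentrated distributions.

- Uniform distributions have maximum entropy log₂(4) = 2.0000 bits
- The more "peaked" or concentrated a distribution, the lower its entropy

Entropies:
  H(A) = 2.0000 bits
  H(B) = 1.9419 bits
  H(C) = 0.9037 bits

Ranking: A > B > C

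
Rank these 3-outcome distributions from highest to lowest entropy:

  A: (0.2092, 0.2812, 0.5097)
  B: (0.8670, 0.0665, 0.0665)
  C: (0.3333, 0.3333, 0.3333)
C > A > B

Key insight: Entropy is maximized by uniform distributions and minimized by concentrated distributions.

- Uniform distributions have maximum entropy log₂(3) = 1.5850 bits
- The more "peaked" or concentrated a distribution, the lower its entropy

Entropies:
  H(A) = 1.4824 bits
  H(B) = 0.6986 bits
  H(C) = 1.5850 bits

Ranking: C > A > B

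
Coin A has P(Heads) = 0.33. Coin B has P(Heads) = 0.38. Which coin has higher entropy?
B

For binary distributions, entropy is maximized at p=0.5 and decreases as p moves toward 0 or 1.

H(A) = H(0.33) = 0.9149 bits
H(B) = H(0.38) = 0.9580 bits

Distribution B (p=0.38) is closer to uniform (p=0.5), so it has higher entropy.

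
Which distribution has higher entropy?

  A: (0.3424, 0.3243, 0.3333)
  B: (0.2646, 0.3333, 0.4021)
A

Both distributions are close to uniform, making this a harder comparison.

H(A) = 1.5846 bits
H(B) = 1.5644 bits

The distribution closer to uniform has higher entropy.
Answer: A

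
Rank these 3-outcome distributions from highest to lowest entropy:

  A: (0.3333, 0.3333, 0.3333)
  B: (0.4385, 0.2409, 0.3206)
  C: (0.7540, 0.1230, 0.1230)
A > B > C

Key insight: Entropy is maximized by uniform distributions and minimized by concentrated distributions.

- Uniform distributions have maximum entropy log₂(3) = 1.5850 bits
- The more "peaked" or concentrated a distribution, the lower its entropy

Entropies:
  H(A) = 1.5850 bits
  H(B) = 1.5423 bits
  H(C) = 1.0509 bits

Ranking: A > B > C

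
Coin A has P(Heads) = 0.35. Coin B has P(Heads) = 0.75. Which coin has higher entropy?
A

For binary distributions, entropy is maximized at p=0.5 and decreases as p moves toward 0 or 1.

H(A) = H(0.35) = 0.9341 bits
H(B) = H(0.75) = 0.8113 bits

Distribution A (p=0.35) is closer to uniform (p=0.5), so it has higher entropy.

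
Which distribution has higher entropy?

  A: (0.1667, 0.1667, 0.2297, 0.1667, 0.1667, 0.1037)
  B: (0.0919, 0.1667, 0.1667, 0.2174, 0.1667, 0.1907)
A

Both distributions are close to uniform, making this a harder comparison.

H(A) = 2.5497 bits
H(B) = 2.5435 bits

The distribution closer to uniform has higher entropy.
Answer: A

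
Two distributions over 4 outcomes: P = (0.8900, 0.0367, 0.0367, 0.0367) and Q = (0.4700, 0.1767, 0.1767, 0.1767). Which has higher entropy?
Q

P is highly concentrated on one outcome (89%), making it nearly deterministic. Q spreads its mass more evenly (max 47%). The more spread-out distribution has higher entropy: H(P) ≈ 0.674 bits, H(Q) ≈ 1.837 bits.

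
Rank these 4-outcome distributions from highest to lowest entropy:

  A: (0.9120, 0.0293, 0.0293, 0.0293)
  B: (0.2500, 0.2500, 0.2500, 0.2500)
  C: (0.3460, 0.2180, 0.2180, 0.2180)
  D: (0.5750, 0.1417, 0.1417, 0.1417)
B > C > D > A

Key insight: Entropy is maximized by uniform distributions and minimized by concentrated distributions.

Entropies:
  H(A) = 0.5692 bits
  H(B) = 2.0000 bits
  H(C) = 1.9670 bits
  H(D) = 1.6573 bits

Ranking: B > C > D > A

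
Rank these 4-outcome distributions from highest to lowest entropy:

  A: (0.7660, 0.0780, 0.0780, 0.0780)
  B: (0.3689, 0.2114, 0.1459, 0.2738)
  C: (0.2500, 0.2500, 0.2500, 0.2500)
C > B > A

Key insight: Entropy is maximized by uniform distributions and minimized by concentrated distributions.

- Uniform distributions have maximum entropy log₂(4) = 2.0000 bits
- The more "peaked" or concentrated a distribution, the lower its entropy

Entropies:
  H(A) = 1.1558 bits
  H(B) = 1.9215 bits
  H(C) = 2.0000 bits

Ranking: C > B > A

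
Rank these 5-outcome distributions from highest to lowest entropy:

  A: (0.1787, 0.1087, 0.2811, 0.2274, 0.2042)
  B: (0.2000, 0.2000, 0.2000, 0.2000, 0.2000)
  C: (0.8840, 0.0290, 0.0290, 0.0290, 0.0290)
B > A > C

Key insight: Entropy is maximized by uniform distributions and minimized by concentrated distributions.

- Uniform distributions have maximum entropy log₂(5) = 2.3219 bits
- The more "peaked" or concentrated a distribution, the lower its entropy

Entropies:
  H(A) = 2.2605 bits
  H(B) = 2.3219 bits
  H(C) = 0.7498 bits

Ranking: B > A > C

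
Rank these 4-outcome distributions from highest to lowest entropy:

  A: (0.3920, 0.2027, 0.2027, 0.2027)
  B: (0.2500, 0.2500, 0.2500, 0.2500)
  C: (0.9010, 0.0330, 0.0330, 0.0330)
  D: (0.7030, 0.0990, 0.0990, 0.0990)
B > A > D > C

Key insight: Entropy is maximized by uniform distributions and minimized by concentrated distributions.

Entropies:
  H(A) = 1.9297 bits
  H(B) = 2.0000 bits
  H(C) = 0.6227 bits
  H(D) = 1.3483 bits

Ranking: B > A > D > C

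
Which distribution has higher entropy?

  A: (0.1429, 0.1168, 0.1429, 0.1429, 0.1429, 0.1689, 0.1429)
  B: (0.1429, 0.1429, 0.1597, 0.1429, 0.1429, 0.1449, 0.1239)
B

Both distributions are close to uniform, making this a harder comparison.

H(A) = 2.8005 bits
H(B) = 2.8040 bits

The distribution closer to uniform has higher entropy.
Answer: B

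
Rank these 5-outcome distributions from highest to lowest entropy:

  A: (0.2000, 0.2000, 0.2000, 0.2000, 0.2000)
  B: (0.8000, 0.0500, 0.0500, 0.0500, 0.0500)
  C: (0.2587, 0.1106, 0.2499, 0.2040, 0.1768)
A > C > B

Key insight: Entropy is maximized by uniform distributions and minimized by concentrated distributions.

- Uniform distributions have maximum entropy log₂(5) = 2.3219 bits
- The more "peaked" or concentrated a distribution, the lower its entropy

Entropies:
  H(A) = 2.3219 bits
  H(B) = 1.1219 bits
  H(C) = 2.2658 bits

Ranking: A > C > B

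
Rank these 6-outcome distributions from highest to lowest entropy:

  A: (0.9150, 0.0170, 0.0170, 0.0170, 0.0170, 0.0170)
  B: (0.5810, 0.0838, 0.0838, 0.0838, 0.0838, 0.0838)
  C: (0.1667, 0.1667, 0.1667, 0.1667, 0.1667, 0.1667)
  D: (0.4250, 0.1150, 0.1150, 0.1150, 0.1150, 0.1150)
C > D > B > A

Key insight: Entropy is maximized by uniform distributions and minimized by concentrated distributions.

Entropies:
  H(A) = 0.6169 bits
  H(B) = 1.9539 bits
  H(C) = 2.5850 bits
  H(D) = 2.3188 bits

Ranking: C > D > B > A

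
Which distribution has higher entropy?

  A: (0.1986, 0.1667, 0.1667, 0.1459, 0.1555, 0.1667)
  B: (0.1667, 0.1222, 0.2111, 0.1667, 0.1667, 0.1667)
A

Both distributions are close to uniform, making this a harder comparison.

H(A) = 2.5783 bits
H(B) = 2.5677 bits

The distribution closer to uniform has higher entropy.
Answer: A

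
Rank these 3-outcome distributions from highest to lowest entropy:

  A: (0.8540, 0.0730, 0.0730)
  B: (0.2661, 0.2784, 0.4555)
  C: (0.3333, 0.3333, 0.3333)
C > B > A

Key insight: Entropy is maximized by uniform distributions and minimized by concentrated distributions.

- Uniform distributions have maximum entropy log₂(3) = 1.5850 bits
- The more "peaked" or concentrated a distribution, the lower its entropy

Entropies:
  H(A) = 0.7457 bits
  H(B) = 1.5385 bits
  H(C) = 1.5850 bits

Ranking: C > B > A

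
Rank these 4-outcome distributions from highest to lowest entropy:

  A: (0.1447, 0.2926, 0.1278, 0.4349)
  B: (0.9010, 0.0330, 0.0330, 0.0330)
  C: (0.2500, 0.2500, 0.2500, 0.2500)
C > A > B

Key insight: Entropy is maximized by uniform distributions and minimized by concentrated distributions.

- Uniform distributions have maximum entropy log₂(4) = 2.0000 bits
- The more "peaked" or concentrated a distribution, the lower its entropy

Entropies:
  H(A) = 1.8241 bits
  H(B) = 0.6227 bits
  H(C) = 2.0000 bits

Ranking: C > A > B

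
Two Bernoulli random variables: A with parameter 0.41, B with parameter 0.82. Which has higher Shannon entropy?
A

For binary distributions, entropy is maximized at p=0.5 and decreases as p moves toward 0 or 1.

H(A) = H(0.41) = 0.9765 bits
H(B) = H(0.82) = 0.6801 bits

Distribution A (p=0.41) is closer to uniform (p=0.5), so it has higher entropy.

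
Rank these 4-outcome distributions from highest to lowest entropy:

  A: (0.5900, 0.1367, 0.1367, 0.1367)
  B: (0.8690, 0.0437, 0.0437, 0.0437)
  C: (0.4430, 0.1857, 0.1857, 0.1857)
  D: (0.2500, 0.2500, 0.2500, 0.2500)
D > C > A > B

Key insight: Entropy is maximized by uniform distributions and minimized by concentrated distributions.

Entropies:
  H(A) = 1.6263 bits
  H(B) = 0.7678 bits
  H(C) = 1.8734 bits
  H(D) = 2.0000 bits

Ranking: D > C > A > B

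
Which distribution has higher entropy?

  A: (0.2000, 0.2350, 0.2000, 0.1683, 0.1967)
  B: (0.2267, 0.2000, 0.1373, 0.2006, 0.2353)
A

Both distributions are close to uniform, making this a harder comparison.

H(A) = 2.3139 bits
H(B) = 2.2993 bits

The distribution closer to uniform has higher entropy.
Answer: A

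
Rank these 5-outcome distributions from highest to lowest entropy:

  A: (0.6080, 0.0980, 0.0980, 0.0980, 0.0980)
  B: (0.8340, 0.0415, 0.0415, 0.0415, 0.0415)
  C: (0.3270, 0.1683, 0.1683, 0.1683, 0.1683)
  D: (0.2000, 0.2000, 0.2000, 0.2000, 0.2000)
D > C > A > B

Key insight: Entropy is maximized by uniform distributions and minimized by concentrated distributions.

Entropies:
  H(A) = 1.7501 bits
  H(B) = 0.9805 bits
  H(C) = 2.2578 bits
  H(D) = 2.3219 bits

Ranking: D > C > A > B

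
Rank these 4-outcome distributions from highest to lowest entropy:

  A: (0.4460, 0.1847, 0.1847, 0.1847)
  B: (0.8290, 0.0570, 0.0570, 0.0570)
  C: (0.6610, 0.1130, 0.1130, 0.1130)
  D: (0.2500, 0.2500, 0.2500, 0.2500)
D > A > C > B

Key insight: Entropy is maximized by uniform distributions and minimized by concentrated distributions.

Entropies:
  H(A) = 1.8696 bits
  H(B) = 0.9310 bits
  H(C) = 1.4612 bits
  H(D) = 2.0000 bits

Ranking: D > A > C > B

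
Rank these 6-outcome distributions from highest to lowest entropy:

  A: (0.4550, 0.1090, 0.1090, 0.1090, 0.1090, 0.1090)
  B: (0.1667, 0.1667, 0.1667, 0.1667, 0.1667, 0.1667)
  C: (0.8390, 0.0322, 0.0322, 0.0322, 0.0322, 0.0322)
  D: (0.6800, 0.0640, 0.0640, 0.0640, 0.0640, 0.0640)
B > A > D > C

Key insight: Entropy is maximized by uniform distributions and minimized by concentrated distributions.

Entropies:
  H(A) = 2.2596 bits
  H(B) = 2.5850 bits
  H(C) = 1.0105 bits
  H(D) = 1.6474 bits

Ranking: B > A > D > C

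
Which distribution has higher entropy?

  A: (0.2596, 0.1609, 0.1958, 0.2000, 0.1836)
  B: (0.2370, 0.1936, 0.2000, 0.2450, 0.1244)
A

Both distributions are close to uniform, making this a harder comparison.

H(A) = 2.3032 bits
H(B) = 2.2864 bits

The distribution closer to uniform has higher entropy.
Answer: A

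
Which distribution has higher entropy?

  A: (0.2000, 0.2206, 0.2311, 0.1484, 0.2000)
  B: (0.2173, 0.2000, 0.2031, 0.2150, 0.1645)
B

Both distributions are close to uniform, making this a harder comparison.

H(A) = 2.3066 bits
H(B) = 2.3152 bits

The distribution closer to uniform has higher entropy.
Answer: B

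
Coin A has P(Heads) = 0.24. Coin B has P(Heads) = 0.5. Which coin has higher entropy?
B

For binary distributions, entropy is maximized at p=0.5 and decreases as p moves toward 0 or 1.

H(A) = H(0.24) = 0.7950 bits
H(B) = H(0.5) = 1.0000 bits

Distribution B (p=0.5) is closer to uniform (p=0.5), so it has higher entropy.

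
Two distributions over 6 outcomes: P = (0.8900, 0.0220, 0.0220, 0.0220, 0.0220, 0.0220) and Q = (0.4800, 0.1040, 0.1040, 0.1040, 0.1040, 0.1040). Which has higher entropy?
Q

P is highly concentrated on one outcome (89%), making it nearly deterministic. Q spreads its mass more evenly (max 48%). The more spread-out distribution has higher entropy: H(P) ≈ 0.755 bits, H(Q) ≈ 2.206 bits.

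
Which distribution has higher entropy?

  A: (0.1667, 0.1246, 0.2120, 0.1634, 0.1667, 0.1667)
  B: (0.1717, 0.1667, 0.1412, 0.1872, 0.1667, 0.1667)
B

Both distributions are close to uniform, making this a harder comparison.

H(A) = 2.5684 bits
H(B) = 2.5801 bits

The distribution closer to uniform has higher entropy.
Answer: B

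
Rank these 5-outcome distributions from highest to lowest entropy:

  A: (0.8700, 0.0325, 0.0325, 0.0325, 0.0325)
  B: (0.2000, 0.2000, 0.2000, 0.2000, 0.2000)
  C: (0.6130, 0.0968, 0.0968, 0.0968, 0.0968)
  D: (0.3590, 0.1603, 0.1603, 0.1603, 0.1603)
B > D > C > A

Key insight: Entropy is maximized by uniform distributions and minimized by concentrated distributions.

Entropies:
  H(A) = 0.8174 bits
  H(B) = 2.3219 bits
  H(C) = 1.7368 bits
  H(D) = 2.2238 bits

Ranking: B > D > C > A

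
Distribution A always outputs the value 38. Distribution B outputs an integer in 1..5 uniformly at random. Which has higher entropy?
B

A is deterministic, so H(A) = 0. B is uniform over 5 outcomes, so H(B) = log₂(5) = 2.322 bits. Any distribution with genuine randomness has higher entropy than a deterministic one.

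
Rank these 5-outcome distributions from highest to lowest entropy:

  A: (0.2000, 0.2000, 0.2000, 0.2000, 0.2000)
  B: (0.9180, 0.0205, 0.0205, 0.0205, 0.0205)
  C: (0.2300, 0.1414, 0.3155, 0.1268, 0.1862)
A > C > B

Key insight: Entropy is maximized by uniform distributions and minimized by concentrated distributions.

- Uniform distributions have maximum entropy log₂(5) = 2.3219 bits
- The more "peaked" or concentrated a distribution, the lower its entropy

Entropies:
  H(A) = 2.3219 bits
  H(B) = 0.5732 bits
  H(C) = 2.2413 bits

Ranking: A > C > B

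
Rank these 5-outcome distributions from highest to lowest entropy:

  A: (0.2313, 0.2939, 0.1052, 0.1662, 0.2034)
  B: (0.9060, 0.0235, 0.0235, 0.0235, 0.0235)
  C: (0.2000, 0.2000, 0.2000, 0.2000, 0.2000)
C > A > B

Key insight: Entropy is maximized by uniform distributions and minimized by concentrated distributions.

- Uniform distributions have maximum entropy log₂(5) = 2.3219 bits
- The more "peaked" or concentrated a distribution, the lower its entropy

Entropies:
  H(A) = 2.2471 bits
  H(B) = 0.6377 bits
  H(C) = 2.3219 bits

Ranking: C > A > B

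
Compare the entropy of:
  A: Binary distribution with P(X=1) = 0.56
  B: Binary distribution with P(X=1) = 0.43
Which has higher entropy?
A

For binary distributions, entropy is maximized at p=0.5 and decreases as p moves toward 0 or 1.

H(A) = H(0.56) = 0.9896 bits
H(B) = H(0.43) = 0.9858 bits

Distribution A (p=0.56) is closer to uniform (p=0.5), so it has higher entropy.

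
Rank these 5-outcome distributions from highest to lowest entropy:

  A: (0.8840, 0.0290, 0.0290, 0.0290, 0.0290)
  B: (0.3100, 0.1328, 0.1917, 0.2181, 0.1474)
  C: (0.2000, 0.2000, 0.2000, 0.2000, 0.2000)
C > B > A

Key insight: Entropy is maximized by uniform distributions and minimized by concentrated distributions.

- Uniform distributions have maximum entropy log₂(5) = 2.3219 bits
- The more "peaked" or concentrated a distribution, the lower its entropy

Entropies:
  H(A) = 0.7498 bits
  H(B) = 2.2537 bits
  H(C) = 2.3219 bits

Ranking: C > B > A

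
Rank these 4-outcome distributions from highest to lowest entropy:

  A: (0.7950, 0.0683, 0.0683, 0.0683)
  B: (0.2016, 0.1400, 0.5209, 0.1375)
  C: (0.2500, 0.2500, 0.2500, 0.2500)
C > B > A

Key insight: Entropy is maximized by uniform distributions and minimized by concentrated distributions.

- Uniform distributions have maximum entropy log₂(4) = 2.0000 bits
- The more "peaked" or concentrated a distribution, the lower its entropy

Entropies:
  H(A) = 1.0567 bits
  H(B) = 1.7467 bits
  H(C) = 2.0000 bits

Ranking: C > B > A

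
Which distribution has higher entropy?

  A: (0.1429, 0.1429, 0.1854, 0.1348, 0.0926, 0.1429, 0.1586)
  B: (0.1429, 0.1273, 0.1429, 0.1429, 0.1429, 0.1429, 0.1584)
B

Both distributions are close to uniform, making this a harder comparison.

H(A) = 2.7829 bits
H(B) = 2.8049 bits

The distribution closer to uniform has higher entropy.
Answer: B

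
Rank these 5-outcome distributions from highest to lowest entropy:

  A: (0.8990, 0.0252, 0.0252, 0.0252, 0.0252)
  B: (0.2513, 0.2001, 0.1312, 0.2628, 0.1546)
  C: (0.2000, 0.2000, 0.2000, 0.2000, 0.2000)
C > B > A

Key insight: Entropy is maximized by uniform distributions and minimized by concentrated distributions.

- Uniform distributions have maximum entropy log₂(5) = 2.3219 bits
- The more "peaked" or concentrated a distribution, the lower its entropy

Entropies:
  H(A) = 0.6742 bits
  H(B) = 2.2727 bits
  H(C) = 2.3219 bits

Ranking: C > B > A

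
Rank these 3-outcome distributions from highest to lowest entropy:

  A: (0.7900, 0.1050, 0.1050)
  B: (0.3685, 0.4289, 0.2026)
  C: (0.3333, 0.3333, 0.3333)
C > B > A

Key insight: Entropy is maximized by uniform distributions and minimized by concentrated distributions.

- Uniform distributions have maximum entropy log₂(3) = 1.5850 bits
- The more "peaked" or concentrated a distribution, the lower its entropy

Entropies:
  H(A) = 0.9515 bits
  H(B) = 1.5212 bits
  H(C) = 1.5850 bits

Ranking: C > B > A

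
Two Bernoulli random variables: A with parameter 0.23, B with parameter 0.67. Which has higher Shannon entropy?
B

For binary distributions, entropy is maximized at p=0.5 and decreases as p moves toward 0 or 1.

H(A) = H(0.23) = 0.7780 bits
H(B) = H(0.67) = 0.9149 bits

Distribution B (p=0.67) is closer to uniform (p=0.5), so it has higher entropy.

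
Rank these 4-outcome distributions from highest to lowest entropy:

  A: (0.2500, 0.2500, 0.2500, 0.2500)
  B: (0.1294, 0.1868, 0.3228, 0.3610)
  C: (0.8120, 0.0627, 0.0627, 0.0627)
A > B > C

Key insight: Entropy is maximized by uniform distributions and minimized by concentrated distributions.

- Uniform distributions have maximum entropy log₂(4) = 2.0000 bits
- The more "peaked" or concentrated a distribution, the lower its entropy

Entropies:
  H(A) = 2.0000 bits
  H(B) = 1.8911 bits
  H(C) = 0.9952 bits

Ranking: A > B > C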